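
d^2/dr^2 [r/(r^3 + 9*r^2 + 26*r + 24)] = 2*(r*(3*r^2 + 18*r + 26)^2 - (3*r^2 + 3*r*(r + 3) + 18*r + 26)*(r^3 + 9*r^2 + 26*r + 24))/(r^3 + 9*r^2 + 26*r + 24)^3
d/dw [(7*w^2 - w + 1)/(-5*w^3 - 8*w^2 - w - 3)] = (35*w^4 - 10*w^3 - 26*w + 4)/(25*w^6 + 80*w^5 + 74*w^4 + 46*w^3 + 49*w^2 + 6*w + 9)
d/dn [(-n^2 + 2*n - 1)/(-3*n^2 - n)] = (7*n^2 - 6*n - 1)/(n^2*(9*n^2 + 6*n + 1))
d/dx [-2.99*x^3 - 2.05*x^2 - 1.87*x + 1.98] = -8.97*x^2 - 4.1*x - 1.87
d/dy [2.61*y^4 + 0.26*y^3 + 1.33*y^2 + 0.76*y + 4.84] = 10.44*y^3 + 0.78*y^2 + 2.66*y + 0.76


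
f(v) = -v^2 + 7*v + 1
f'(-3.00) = 13.00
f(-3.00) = -29.00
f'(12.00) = -17.00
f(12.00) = -59.00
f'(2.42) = 2.16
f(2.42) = 12.08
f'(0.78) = 5.44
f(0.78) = 5.85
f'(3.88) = -0.76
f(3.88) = 13.11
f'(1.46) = 4.08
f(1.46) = 9.09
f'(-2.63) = 12.26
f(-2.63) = -24.33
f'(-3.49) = 13.98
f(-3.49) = -35.61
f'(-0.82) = 8.64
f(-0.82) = -5.41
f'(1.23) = 4.54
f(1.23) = 8.10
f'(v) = 7 - 2*v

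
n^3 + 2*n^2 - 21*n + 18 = (n - 3)*(n - 1)*(n + 6)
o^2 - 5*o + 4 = (o - 4)*(o - 1)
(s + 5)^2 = s^2 + 10*s + 25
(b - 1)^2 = b^2 - 2*b + 1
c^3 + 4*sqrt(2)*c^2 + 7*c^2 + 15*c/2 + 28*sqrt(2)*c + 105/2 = (c + 7)*(c + 3*sqrt(2)/2)*(c + 5*sqrt(2)/2)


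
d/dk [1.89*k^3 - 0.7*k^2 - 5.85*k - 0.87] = 5.67*k^2 - 1.4*k - 5.85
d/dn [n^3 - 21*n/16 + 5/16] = 3*n^2 - 21/16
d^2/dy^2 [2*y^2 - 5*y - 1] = 4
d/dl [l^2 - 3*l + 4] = 2*l - 3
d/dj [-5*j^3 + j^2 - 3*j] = -15*j^2 + 2*j - 3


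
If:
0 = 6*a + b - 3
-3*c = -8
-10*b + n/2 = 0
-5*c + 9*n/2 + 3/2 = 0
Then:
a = 1549/3240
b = 71/540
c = 8/3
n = 71/27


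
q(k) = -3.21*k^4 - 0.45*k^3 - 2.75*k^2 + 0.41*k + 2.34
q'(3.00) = -374.92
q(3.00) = -293.34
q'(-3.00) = 351.44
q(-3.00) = -271.50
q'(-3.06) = 372.50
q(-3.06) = -293.21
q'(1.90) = -102.98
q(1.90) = -51.73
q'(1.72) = -78.38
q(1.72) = -35.47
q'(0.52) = -4.62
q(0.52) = 1.51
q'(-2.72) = 263.77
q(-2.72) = -185.77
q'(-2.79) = 284.10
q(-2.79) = -204.94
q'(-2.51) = 208.75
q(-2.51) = -136.31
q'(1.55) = -59.17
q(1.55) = -23.84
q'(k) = -12.84*k^3 - 1.35*k^2 - 5.5*k + 0.41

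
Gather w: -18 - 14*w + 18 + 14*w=0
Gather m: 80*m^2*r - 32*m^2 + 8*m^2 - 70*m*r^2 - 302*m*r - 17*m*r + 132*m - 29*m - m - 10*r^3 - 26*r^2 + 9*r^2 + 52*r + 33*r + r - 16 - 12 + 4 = m^2*(80*r - 24) + m*(-70*r^2 - 319*r + 102) - 10*r^3 - 17*r^2 + 86*r - 24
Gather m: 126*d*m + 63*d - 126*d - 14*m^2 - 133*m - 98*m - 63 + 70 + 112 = -63*d - 14*m^2 + m*(126*d - 231) + 119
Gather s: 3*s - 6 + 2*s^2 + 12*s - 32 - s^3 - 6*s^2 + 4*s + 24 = -s^3 - 4*s^2 + 19*s - 14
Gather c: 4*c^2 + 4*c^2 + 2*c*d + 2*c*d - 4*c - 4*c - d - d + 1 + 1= 8*c^2 + c*(4*d - 8) - 2*d + 2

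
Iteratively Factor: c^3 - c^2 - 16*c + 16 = (c - 4)*(c^2 + 3*c - 4) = (c - 4)*(c + 4)*(c - 1)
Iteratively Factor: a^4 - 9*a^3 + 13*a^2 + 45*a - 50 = (a - 5)*(a^3 - 4*a^2 - 7*a + 10) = (a - 5)*(a + 2)*(a^2 - 6*a + 5) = (a - 5)*(a - 1)*(a + 2)*(a - 5)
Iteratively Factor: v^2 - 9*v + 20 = (v - 5)*(v - 4)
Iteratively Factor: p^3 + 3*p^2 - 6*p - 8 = (p + 4)*(p^2 - p - 2) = (p + 1)*(p + 4)*(p - 2)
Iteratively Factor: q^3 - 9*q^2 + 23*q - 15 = (q - 5)*(q^2 - 4*q + 3) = (q - 5)*(q - 3)*(q - 1)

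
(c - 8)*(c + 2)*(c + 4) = c^3 - 2*c^2 - 40*c - 64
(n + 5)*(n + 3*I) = n^2 + 5*n + 3*I*n + 15*I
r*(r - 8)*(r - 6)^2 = r^4 - 20*r^3 + 132*r^2 - 288*r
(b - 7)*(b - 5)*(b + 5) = b^3 - 7*b^2 - 25*b + 175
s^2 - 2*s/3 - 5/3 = (s - 5/3)*(s + 1)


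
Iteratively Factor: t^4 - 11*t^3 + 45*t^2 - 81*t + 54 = (t - 2)*(t^3 - 9*t^2 + 27*t - 27) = (t - 3)*(t - 2)*(t^2 - 6*t + 9) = (t - 3)^2*(t - 2)*(t - 3)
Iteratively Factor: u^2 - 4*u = (u)*(u - 4)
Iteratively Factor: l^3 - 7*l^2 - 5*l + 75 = (l + 3)*(l^2 - 10*l + 25) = (l - 5)*(l + 3)*(l - 5)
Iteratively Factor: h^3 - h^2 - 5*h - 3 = (h - 3)*(h^2 + 2*h + 1) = (h - 3)*(h + 1)*(h + 1)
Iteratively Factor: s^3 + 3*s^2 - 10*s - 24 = (s + 4)*(s^2 - s - 6) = (s - 3)*(s + 4)*(s + 2)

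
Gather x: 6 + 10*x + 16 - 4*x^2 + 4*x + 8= -4*x^2 + 14*x + 30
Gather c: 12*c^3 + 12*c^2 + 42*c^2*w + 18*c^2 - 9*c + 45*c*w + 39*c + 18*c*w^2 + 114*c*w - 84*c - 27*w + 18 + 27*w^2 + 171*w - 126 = 12*c^3 + c^2*(42*w + 30) + c*(18*w^2 + 159*w - 54) + 27*w^2 + 144*w - 108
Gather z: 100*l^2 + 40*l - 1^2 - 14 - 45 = 100*l^2 + 40*l - 60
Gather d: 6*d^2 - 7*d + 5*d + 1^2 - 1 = 6*d^2 - 2*d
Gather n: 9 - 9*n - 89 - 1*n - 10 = -10*n - 90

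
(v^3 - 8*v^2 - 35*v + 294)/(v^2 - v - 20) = (-v^3 + 8*v^2 + 35*v - 294)/(-v^2 + v + 20)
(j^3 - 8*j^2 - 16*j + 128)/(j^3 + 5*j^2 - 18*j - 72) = (j^2 - 4*j - 32)/(j^2 + 9*j + 18)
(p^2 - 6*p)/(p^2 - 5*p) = (p - 6)/(p - 5)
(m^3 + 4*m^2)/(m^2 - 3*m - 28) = m^2/(m - 7)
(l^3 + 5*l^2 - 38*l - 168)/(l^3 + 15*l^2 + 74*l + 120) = (l^2 + l - 42)/(l^2 + 11*l + 30)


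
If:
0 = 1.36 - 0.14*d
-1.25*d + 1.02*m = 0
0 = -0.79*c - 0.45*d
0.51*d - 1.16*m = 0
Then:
No Solution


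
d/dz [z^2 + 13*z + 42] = 2*z + 13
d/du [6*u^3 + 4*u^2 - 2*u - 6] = 18*u^2 + 8*u - 2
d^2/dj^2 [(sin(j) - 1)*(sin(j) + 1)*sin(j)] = (7 - 9*sin(j)^2)*sin(j)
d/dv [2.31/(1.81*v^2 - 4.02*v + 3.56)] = (9.2862 - 8.3622*v)/(1.81*v^2 - 4.02*v + 3.56)^2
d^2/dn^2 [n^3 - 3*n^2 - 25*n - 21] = 6*n - 6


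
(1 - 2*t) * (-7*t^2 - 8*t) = 14*t^3 + 9*t^2 - 8*t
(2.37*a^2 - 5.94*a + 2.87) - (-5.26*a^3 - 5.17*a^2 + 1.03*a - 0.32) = 5.26*a^3 + 7.54*a^2 - 6.97*a + 3.19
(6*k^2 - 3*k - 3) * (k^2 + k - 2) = 6*k^4 + 3*k^3 - 18*k^2 + 3*k + 6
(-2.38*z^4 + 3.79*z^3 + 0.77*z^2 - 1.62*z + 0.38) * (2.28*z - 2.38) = -5.4264*z^5 + 14.3056*z^4 - 7.2646*z^3 - 5.5262*z^2 + 4.722*z - 0.9044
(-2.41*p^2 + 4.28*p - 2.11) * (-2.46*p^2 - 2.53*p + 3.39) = 5.9286*p^4 - 4.4315*p^3 - 13.8077*p^2 + 19.8475*p - 7.1529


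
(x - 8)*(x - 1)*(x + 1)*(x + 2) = x^4 - 6*x^3 - 17*x^2 + 6*x + 16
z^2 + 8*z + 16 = (z + 4)^2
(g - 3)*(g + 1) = g^2 - 2*g - 3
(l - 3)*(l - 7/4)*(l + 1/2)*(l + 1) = l^4 - 13*l^3/4 - 11*l^2/8 + 11*l/2 + 21/8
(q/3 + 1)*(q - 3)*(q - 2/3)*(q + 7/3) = q^4/3 + 5*q^3/9 - 95*q^2/27 - 5*q + 14/3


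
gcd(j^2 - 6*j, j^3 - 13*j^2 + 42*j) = j^2 - 6*j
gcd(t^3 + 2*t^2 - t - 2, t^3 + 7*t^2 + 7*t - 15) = t - 1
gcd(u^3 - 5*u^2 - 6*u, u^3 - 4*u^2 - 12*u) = u^2 - 6*u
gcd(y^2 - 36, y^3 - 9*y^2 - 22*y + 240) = y - 6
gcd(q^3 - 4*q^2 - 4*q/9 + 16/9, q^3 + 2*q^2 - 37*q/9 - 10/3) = q + 2/3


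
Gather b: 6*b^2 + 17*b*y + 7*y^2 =6*b^2 + 17*b*y + 7*y^2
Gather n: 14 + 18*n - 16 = 18*n - 2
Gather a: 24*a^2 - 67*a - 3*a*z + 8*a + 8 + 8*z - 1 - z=24*a^2 + a*(-3*z - 59) + 7*z + 7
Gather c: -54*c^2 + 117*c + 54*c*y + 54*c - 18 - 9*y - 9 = -54*c^2 + c*(54*y + 171) - 9*y - 27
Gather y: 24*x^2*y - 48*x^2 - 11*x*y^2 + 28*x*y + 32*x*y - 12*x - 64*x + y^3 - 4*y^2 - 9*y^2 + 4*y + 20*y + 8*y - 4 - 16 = -48*x^2 - 76*x + y^3 + y^2*(-11*x - 13) + y*(24*x^2 + 60*x + 32) - 20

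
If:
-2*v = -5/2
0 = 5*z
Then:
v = 5/4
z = 0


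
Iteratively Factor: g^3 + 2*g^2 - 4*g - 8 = (g + 2)*(g^2 - 4) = (g - 2)*(g + 2)*(g + 2)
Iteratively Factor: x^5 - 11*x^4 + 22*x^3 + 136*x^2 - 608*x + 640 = (x + 4)*(x^4 - 15*x^3 + 82*x^2 - 192*x + 160) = (x - 2)*(x + 4)*(x^3 - 13*x^2 + 56*x - 80) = (x - 4)*(x - 2)*(x + 4)*(x^2 - 9*x + 20) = (x - 4)^2*(x - 2)*(x + 4)*(x - 5)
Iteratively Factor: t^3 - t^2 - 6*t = (t)*(t^2 - t - 6) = t*(t - 3)*(t + 2)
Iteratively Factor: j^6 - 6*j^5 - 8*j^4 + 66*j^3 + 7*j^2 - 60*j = (j + 1)*(j^5 - 7*j^4 - j^3 + 67*j^2 - 60*j) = j*(j + 1)*(j^4 - 7*j^3 - j^2 + 67*j - 60) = j*(j - 5)*(j + 1)*(j^3 - 2*j^2 - 11*j + 12) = j*(j - 5)*(j - 1)*(j + 1)*(j^2 - j - 12) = j*(j - 5)*(j - 4)*(j - 1)*(j + 1)*(j + 3)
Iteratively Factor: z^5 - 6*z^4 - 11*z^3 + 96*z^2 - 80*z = (z - 4)*(z^4 - 2*z^3 - 19*z^2 + 20*z) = (z - 5)*(z - 4)*(z^3 + 3*z^2 - 4*z) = (z - 5)*(z - 4)*(z - 1)*(z^2 + 4*z) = z*(z - 5)*(z - 4)*(z - 1)*(z + 4)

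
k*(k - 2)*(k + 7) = k^3 + 5*k^2 - 14*k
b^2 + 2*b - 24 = (b - 4)*(b + 6)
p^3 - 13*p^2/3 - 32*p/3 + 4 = (p - 6)*(p - 1/3)*(p + 2)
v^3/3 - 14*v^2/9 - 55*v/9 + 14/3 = (v/3 + 1)*(v - 7)*(v - 2/3)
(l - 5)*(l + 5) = l^2 - 25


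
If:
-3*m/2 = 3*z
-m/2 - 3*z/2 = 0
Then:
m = 0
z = 0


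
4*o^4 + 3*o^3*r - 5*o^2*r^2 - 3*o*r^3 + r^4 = (-4*o + r)*(-o + r)*(o + r)^2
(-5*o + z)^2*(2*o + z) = 50*o^3 + 5*o^2*z - 8*o*z^2 + z^3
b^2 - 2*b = b*(b - 2)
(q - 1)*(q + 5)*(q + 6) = q^3 + 10*q^2 + 19*q - 30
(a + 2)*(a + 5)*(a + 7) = a^3 + 14*a^2 + 59*a + 70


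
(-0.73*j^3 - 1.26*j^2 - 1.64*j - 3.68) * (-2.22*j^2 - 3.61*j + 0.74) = 1.6206*j^5 + 5.4325*j^4 + 7.6492*j^3 + 13.1576*j^2 + 12.0712*j - 2.7232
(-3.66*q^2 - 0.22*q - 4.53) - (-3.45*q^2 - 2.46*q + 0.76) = -0.21*q^2 + 2.24*q - 5.29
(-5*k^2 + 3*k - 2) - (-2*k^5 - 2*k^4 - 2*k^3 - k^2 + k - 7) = 2*k^5 + 2*k^4 + 2*k^3 - 4*k^2 + 2*k + 5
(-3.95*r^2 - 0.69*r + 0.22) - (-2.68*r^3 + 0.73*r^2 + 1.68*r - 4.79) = 2.68*r^3 - 4.68*r^2 - 2.37*r + 5.01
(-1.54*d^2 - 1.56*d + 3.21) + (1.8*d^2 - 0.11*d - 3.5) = 0.26*d^2 - 1.67*d - 0.29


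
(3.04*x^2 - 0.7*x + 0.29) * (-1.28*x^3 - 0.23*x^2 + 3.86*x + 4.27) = -3.8912*x^5 + 0.1968*x^4 + 11.5242*x^3 + 10.2121*x^2 - 1.8696*x + 1.2383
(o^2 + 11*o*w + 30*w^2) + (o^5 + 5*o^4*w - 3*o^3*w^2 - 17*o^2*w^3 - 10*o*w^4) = o^5 + 5*o^4*w - 3*o^3*w^2 - 17*o^2*w^3 + o^2 - 10*o*w^4 + 11*o*w + 30*w^2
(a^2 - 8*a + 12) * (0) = 0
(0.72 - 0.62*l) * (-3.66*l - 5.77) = 2.2692*l^2 + 0.9422*l - 4.1544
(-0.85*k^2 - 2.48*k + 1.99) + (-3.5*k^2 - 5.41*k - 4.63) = -4.35*k^2 - 7.89*k - 2.64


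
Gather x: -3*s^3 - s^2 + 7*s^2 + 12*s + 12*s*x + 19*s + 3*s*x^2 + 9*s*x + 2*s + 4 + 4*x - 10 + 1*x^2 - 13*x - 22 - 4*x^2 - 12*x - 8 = -3*s^3 + 6*s^2 + 33*s + x^2*(3*s - 3) + x*(21*s - 21) - 36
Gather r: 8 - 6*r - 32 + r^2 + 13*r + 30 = r^2 + 7*r + 6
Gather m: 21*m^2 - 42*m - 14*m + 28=21*m^2 - 56*m + 28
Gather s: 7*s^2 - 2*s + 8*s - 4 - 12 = 7*s^2 + 6*s - 16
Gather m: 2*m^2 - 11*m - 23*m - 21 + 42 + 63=2*m^2 - 34*m + 84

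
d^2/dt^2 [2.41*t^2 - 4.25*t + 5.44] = 4.82000000000000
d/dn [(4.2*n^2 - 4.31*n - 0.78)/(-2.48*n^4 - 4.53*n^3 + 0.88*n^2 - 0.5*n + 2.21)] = (20.832*n^5 - 13.0404*n^4 - 46.7862*n^3 - 8.9074*n^2 + 19.9368*n - 9.9151)/(6.1504*n^8 + 22.4688*n^7 + 16.1561*n^6 - 5.4928*n^5 - 5.6572*n^4 - 20.9026*n^3 + 4.1396*n^2 - 2.21*n + 4.8841)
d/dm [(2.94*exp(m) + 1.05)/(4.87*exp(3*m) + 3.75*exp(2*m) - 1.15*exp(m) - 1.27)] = (-(2.94*exp(m) + 1.05)*(14.61*exp(2*m) + 7.5*exp(m) - 1.15) + 14.3178*exp(3*m) + 11.025*exp(2*m) - 3.381*exp(m) - 3.7338)*exp(m)/(4.87*exp(3*m) + 3.75*exp(2*m) - 1.15*exp(m) - 1.27)^2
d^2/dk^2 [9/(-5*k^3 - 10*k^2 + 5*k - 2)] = 90*((3*k + 2)*(5*k^3 + 10*k^2 - 5*k + 2) - 5*(3*k^2 + 4*k - 1)^2)/(5*k^3 + 10*k^2 - 5*k + 2)^3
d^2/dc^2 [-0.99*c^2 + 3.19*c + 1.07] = -1.98000000000000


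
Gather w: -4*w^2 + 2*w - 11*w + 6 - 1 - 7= -4*w^2 - 9*w - 2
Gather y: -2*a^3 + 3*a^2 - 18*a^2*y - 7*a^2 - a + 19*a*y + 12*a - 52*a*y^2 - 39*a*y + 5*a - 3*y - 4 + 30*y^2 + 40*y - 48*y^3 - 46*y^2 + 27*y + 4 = -2*a^3 - 4*a^2 + 16*a - 48*y^3 + y^2*(-52*a - 16) + y*(-18*a^2 - 20*a + 64)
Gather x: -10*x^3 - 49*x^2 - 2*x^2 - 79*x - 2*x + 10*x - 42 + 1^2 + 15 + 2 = -10*x^3 - 51*x^2 - 71*x - 24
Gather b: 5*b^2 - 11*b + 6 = 5*b^2 - 11*b + 6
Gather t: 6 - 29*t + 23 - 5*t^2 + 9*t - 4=-5*t^2 - 20*t + 25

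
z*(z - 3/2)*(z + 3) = z^3 + 3*z^2/2 - 9*z/2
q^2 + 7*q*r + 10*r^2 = (q + 2*r)*(q + 5*r)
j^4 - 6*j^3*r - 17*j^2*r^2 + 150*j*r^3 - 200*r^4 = (j - 5*r)*(j - 4*r)*(j - 2*r)*(j + 5*r)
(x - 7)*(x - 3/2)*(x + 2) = x^3 - 13*x^2/2 - 13*x/2 + 21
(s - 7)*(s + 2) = s^2 - 5*s - 14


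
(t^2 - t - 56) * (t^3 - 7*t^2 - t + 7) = t^5 - 8*t^4 - 50*t^3 + 400*t^2 + 49*t - 392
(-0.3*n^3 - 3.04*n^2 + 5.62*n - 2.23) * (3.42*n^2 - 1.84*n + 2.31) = -1.026*n^5 - 9.8448*n^4 + 24.121*n^3 - 24.9898*n^2 + 17.0854*n - 5.1513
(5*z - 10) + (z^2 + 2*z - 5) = z^2 + 7*z - 15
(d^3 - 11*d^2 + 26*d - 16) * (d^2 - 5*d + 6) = d^5 - 16*d^4 + 87*d^3 - 212*d^2 + 236*d - 96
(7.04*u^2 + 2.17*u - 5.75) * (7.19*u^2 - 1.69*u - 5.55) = 50.6176*u^4 + 3.7047*u^3 - 84.0818*u^2 - 2.326*u + 31.9125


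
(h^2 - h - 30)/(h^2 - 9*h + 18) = (h + 5)/(h - 3)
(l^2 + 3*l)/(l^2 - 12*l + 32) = l*(l + 3)/(l^2 - 12*l + 32)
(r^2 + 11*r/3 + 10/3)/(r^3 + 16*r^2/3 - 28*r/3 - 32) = (3*r + 5)/(3*r^2 + 10*r - 48)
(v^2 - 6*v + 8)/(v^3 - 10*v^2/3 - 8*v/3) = 3*(v - 2)/(v*(3*v + 2))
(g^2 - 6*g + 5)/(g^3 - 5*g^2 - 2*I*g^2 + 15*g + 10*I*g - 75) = (g - 1)/(g^2 - 2*I*g + 15)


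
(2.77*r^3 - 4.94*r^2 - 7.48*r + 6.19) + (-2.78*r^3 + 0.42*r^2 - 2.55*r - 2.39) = -0.00999999999999979*r^3 - 4.52*r^2 - 10.03*r + 3.8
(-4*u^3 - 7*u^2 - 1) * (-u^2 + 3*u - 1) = 4*u^5 - 5*u^4 - 17*u^3 + 8*u^2 - 3*u + 1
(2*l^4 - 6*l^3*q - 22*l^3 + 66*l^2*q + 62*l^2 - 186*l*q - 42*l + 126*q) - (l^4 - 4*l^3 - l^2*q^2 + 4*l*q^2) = l^4 - 6*l^3*q - 18*l^3 + l^2*q^2 + 66*l^2*q + 62*l^2 - 4*l*q^2 - 186*l*q - 42*l + 126*q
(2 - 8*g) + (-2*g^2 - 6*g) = -2*g^2 - 14*g + 2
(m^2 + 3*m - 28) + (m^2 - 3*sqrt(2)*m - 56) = 2*m^2 - 3*sqrt(2)*m + 3*m - 84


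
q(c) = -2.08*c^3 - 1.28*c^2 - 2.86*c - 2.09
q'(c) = -6.24*c^2 - 2.56*c - 2.86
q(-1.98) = 14.70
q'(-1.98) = -22.25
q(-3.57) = 86.45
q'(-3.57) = -73.25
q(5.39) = -380.40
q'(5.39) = -197.94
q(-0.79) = 0.40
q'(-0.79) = -4.73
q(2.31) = -41.17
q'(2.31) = -42.07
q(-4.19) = 140.43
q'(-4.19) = -101.68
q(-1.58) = 7.44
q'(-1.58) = -14.39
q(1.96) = -28.27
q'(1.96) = -31.85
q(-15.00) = 6772.81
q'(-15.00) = -1368.46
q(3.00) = -78.35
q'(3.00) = -66.70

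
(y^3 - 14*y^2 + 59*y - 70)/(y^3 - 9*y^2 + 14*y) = (y - 5)/y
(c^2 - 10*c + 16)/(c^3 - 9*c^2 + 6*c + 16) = 1/(c + 1)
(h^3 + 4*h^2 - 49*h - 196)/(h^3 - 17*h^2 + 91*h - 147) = (h^2 + 11*h + 28)/(h^2 - 10*h + 21)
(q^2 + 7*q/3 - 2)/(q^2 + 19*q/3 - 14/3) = (q + 3)/(q + 7)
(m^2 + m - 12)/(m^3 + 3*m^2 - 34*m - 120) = (m - 3)/(m^2 - m - 30)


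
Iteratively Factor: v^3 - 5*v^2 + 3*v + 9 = (v - 3)*(v^2 - 2*v - 3) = (v - 3)*(v + 1)*(v - 3)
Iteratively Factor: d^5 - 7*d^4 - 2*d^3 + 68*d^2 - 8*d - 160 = (d - 2)*(d^4 - 5*d^3 - 12*d^2 + 44*d + 80) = (d - 2)*(d + 2)*(d^3 - 7*d^2 + 2*d + 40) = (d - 4)*(d - 2)*(d + 2)*(d^2 - 3*d - 10) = (d - 4)*(d - 2)*(d + 2)^2*(d - 5)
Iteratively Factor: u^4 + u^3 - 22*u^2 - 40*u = (u + 4)*(u^3 - 3*u^2 - 10*u) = u*(u + 4)*(u^2 - 3*u - 10) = u*(u - 5)*(u + 4)*(u + 2)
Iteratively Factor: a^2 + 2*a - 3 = (a - 1)*(a + 3)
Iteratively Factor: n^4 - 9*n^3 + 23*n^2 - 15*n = (n - 1)*(n^3 - 8*n^2 + 15*n) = n*(n - 1)*(n^2 - 8*n + 15) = n*(n - 3)*(n - 1)*(n - 5)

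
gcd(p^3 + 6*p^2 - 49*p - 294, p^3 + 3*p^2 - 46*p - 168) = p^2 - p - 42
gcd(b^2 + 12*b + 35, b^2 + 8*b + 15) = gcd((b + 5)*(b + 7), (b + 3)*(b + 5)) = b + 5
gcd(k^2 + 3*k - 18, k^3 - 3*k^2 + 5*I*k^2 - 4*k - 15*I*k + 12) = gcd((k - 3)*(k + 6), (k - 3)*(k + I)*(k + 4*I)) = k - 3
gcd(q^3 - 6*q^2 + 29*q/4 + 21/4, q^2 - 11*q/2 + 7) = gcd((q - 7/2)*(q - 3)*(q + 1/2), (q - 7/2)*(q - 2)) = q - 7/2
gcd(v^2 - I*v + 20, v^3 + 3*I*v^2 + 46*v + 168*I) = v + 4*I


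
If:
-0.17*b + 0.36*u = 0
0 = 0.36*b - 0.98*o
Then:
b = 2.11764705882353*u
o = 0.777911164465786*u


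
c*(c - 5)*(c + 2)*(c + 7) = c^4 + 4*c^3 - 31*c^2 - 70*c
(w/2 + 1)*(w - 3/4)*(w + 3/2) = w^3/2 + 11*w^2/8 + 3*w/16 - 9/8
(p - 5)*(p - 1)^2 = p^3 - 7*p^2 + 11*p - 5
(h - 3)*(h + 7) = h^2 + 4*h - 21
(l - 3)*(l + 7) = l^2 + 4*l - 21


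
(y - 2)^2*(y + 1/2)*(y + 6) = y^4 + 5*y^3/2 - 19*y^2 + 14*y + 12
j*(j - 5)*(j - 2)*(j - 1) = j^4 - 8*j^3 + 17*j^2 - 10*j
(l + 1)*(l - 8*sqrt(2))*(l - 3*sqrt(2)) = l^3 - 11*sqrt(2)*l^2 + l^2 - 11*sqrt(2)*l + 48*l + 48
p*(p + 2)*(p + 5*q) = p^3 + 5*p^2*q + 2*p^2 + 10*p*q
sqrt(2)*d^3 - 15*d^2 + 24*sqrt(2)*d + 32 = (d - 4*sqrt(2))^2*(sqrt(2)*d + 1)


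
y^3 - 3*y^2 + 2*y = y*(y - 2)*(y - 1)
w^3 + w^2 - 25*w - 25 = (w - 5)*(w + 1)*(w + 5)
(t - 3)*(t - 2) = t^2 - 5*t + 6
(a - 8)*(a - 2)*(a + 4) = a^3 - 6*a^2 - 24*a + 64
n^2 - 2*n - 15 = (n - 5)*(n + 3)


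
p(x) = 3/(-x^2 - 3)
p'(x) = 6*x/(-x^2 - 3)^2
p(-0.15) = -0.99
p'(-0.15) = -0.10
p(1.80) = -0.48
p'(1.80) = 0.28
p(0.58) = -0.90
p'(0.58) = 0.31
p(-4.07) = -0.15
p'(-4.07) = -0.06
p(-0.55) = -0.91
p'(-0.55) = -0.30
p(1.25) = -0.66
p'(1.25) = 0.36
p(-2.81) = -0.28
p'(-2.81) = -0.14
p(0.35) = -0.96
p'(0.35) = 0.22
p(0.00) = -1.00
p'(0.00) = 0.00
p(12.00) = -0.02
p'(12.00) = 0.00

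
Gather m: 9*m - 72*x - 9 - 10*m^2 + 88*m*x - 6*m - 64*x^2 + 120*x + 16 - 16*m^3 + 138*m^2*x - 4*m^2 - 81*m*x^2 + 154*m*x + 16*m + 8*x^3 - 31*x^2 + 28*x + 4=-16*m^3 + m^2*(138*x - 14) + m*(-81*x^2 + 242*x + 19) + 8*x^3 - 95*x^2 + 76*x + 11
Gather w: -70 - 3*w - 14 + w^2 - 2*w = w^2 - 5*w - 84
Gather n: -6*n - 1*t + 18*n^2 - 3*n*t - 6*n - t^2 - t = 18*n^2 + n*(-3*t - 12) - t^2 - 2*t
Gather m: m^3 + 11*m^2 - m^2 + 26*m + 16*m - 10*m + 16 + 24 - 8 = m^3 + 10*m^2 + 32*m + 32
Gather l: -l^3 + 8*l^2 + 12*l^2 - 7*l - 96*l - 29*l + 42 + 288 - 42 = -l^3 + 20*l^2 - 132*l + 288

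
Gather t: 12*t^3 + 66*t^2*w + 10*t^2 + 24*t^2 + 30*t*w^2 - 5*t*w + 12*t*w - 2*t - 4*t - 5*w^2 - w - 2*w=12*t^3 + t^2*(66*w + 34) + t*(30*w^2 + 7*w - 6) - 5*w^2 - 3*w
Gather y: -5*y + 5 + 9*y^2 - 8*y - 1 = 9*y^2 - 13*y + 4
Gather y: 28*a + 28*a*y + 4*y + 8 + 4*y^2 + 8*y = 28*a + 4*y^2 + y*(28*a + 12) + 8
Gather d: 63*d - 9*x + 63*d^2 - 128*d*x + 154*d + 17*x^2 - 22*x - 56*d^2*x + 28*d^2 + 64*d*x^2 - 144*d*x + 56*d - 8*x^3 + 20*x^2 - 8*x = d^2*(91 - 56*x) + d*(64*x^2 - 272*x + 273) - 8*x^3 + 37*x^2 - 39*x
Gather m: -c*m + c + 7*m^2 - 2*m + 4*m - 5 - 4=c + 7*m^2 + m*(2 - c) - 9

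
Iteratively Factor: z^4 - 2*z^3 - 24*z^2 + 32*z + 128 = (z - 4)*(z^3 + 2*z^2 - 16*z - 32) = (z - 4)*(z + 4)*(z^2 - 2*z - 8) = (z - 4)*(z + 2)*(z + 4)*(z - 4)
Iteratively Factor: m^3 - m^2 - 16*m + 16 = (m - 4)*(m^2 + 3*m - 4) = (m - 4)*(m + 4)*(m - 1)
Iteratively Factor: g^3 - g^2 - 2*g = (g + 1)*(g^2 - 2*g) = g*(g + 1)*(g - 2)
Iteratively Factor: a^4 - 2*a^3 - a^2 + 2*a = (a)*(a^3 - 2*a^2 - a + 2) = a*(a + 1)*(a^2 - 3*a + 2) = a*(a - 2)*(a + 1)*(a - 1)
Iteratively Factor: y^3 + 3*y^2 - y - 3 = (y + 3)*(y^2 - 1) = (y - 1)*(y + 3)*(y + 1)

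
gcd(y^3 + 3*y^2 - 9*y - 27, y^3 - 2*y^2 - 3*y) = y - 3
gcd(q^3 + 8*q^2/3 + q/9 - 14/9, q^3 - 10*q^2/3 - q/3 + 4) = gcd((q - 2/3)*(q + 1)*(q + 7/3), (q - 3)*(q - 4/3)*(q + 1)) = q + 1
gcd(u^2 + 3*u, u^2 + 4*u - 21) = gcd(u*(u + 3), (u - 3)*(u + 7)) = 1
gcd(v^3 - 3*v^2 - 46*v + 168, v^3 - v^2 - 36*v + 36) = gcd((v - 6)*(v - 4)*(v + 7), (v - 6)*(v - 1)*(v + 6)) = v - 6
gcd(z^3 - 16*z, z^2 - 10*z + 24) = z - 4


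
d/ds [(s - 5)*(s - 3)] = 2*s - 8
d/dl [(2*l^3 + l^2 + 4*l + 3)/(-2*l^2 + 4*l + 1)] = 2*(-2*l^4 + 8*l^3 + 9*l^2 + 7*l - 4)/(4*l^4 - 16*l^3 + 12*l^2 + 8*l + 1)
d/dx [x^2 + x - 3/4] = 2*x + 1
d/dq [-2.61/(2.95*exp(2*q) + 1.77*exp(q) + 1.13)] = (15.399*exp(q) + 4.6197)*exp(q)/(2.95*exp(2*q) + 1.77*exp(q) + 1.13)^2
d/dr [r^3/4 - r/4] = 3*r^2/4 - 1/4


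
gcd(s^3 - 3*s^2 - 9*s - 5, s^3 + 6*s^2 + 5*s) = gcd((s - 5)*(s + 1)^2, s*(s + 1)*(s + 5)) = s + 1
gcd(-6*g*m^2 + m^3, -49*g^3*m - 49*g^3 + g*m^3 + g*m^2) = 1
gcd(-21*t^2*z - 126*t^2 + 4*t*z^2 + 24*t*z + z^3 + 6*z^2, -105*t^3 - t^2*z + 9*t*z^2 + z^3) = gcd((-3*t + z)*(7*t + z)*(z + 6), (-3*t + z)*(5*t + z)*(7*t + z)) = -21*t^2 + 4*t*z + z^2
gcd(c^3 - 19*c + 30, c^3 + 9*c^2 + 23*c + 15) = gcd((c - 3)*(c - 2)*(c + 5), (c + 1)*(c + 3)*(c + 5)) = c + 5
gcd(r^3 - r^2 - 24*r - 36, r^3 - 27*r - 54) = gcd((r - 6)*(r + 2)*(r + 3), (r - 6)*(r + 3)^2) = r^2 - 3*r - 18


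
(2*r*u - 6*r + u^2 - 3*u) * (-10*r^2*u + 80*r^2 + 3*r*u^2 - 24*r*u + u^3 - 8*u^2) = -20*r^3*u^2 + 220*r^3*u - 480*r^3 - 4*r^2*u^3 + 44*r^2*u^2 - 96*r^2*u + 5*r*u^4 - 55*r*u^3 + 120*r*u^2 + u^5 - 11*u^4 + 24*u^3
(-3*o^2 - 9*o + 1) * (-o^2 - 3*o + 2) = 3*o^4 + 18*o^3 + 20*o^2 - 21*o + 2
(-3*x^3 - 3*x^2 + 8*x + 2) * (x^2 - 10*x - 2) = -3*x^5 + 27*x^4 + 44*x^3 - 72*x^2 - 36*x - 4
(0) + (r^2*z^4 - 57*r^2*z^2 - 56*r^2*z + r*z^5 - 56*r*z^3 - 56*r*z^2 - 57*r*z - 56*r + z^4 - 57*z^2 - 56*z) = r^2*z^4 - 57*r^2*z^2 - 56*r^2*z + r*z^5 - 56*r*z^3 - 56*r*z^2 - 57*r*z - 56*r + z^4 - 57*z^2 - 56*z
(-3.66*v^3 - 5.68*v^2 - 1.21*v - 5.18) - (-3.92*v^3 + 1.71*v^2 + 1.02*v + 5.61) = 0.26*v^3 - 7.39*v^2 - 2.23*v - 10.79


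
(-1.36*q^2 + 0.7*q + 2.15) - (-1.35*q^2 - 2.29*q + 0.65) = -0.01*q^2 + 2.99*q + 1.5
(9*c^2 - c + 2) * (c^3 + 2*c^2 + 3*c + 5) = 9*c^5 + 17*c^4 + 27*c^3 + 46*c^2 + c + 10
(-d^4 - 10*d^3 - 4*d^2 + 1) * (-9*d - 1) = 9*d^5 + 91*d^4 + 46*d^3 + 4*d^2 - 9*d - 1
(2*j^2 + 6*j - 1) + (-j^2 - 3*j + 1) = j^2 + 3*j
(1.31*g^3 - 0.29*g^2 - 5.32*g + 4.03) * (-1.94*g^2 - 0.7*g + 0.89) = -2.5414*g^5 - 0.3544*g^4 + 11.6897*g^3 - 4.3523*g^2 - 7.5558*g + 3.5867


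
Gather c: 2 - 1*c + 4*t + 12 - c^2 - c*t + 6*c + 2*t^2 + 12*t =-c^2 + c*(5 - t) + 2*t^2 + 16*t + 14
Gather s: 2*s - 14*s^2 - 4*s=-14*s^2 - 2*s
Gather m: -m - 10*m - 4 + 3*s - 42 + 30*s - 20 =-11*m + 33*s - 66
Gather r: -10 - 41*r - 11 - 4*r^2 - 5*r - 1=-4*r^2 - 46*r - 22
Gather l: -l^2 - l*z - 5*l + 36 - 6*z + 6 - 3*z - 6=-l^2 + l*(-z - 5) - 9*z + 36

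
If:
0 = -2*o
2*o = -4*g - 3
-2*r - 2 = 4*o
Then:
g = -3/4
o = 0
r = -1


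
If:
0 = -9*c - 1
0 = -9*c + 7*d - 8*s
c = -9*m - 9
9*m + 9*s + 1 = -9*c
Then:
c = -1/9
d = 559/567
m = -80/81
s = 80/81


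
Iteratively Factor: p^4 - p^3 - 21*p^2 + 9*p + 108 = (p + 3)*(p^3 - 4*p^2 - 9*p + 36) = (p - 3)*(p + 3)*(p^2 - p - 12) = (p - 4)*(p - 3)*(p + 3)*(p + 3)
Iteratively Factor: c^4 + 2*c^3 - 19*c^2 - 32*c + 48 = (c + 4)*(c^3 - 2*c^2 - 11*c + 12) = (c + 3)*(c + 4)*(c^2 - 5*c + 4) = (c - 4)*(c + 3)*(c + 4)*(c - 1)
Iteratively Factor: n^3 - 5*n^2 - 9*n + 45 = (n - 5)*(n^2 - 9) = (n - 5)*(n + 3)*(n - 3)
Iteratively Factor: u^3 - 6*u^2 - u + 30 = (u + 2)*(u^2 - 8*u + 15) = (u - 5)*(u + 2)*(u - 3)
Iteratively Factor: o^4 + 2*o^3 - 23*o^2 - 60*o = (o + 4)*(o^3 - 2*o^2 - 15*o) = (o + 3)*(o + 4)*(o^2 - 5*o) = o*(o + 3)*(o + 4)*(o - 5)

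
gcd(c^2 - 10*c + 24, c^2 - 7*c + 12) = c - 4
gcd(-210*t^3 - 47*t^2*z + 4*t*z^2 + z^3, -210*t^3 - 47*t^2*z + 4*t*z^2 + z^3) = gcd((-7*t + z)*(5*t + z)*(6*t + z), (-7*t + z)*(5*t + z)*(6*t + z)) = -210*t^3 - 47*t^2*z + 4*t*z^2 + z^3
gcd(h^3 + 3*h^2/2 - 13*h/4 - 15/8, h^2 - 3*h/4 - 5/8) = h + 1/2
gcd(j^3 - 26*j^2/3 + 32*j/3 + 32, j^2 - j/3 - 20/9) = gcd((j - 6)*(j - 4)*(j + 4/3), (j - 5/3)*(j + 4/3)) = j + 4/3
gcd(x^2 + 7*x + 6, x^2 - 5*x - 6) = x + 1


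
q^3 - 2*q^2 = q^2*(q - 2)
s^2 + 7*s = s*(s + 7)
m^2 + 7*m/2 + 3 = (m + 3/2)*(m + 2)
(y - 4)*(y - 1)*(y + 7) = y^3 + 2*y^2 - 31*y + 28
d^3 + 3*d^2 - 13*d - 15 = (d - 3)*(d + 1)*(d + 5)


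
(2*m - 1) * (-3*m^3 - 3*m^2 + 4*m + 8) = -6*m^4 - 3*m^3 + 11*m^2 + 12*m - 8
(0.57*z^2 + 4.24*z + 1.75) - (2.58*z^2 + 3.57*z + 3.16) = -2.01*z^2 + 0.67*z - 1.41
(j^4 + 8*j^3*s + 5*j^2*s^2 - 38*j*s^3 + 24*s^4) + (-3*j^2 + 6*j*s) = j^4 + 8*j^3*s + 5*j^2*s^2 - 3*j^2 - 38*j*s^3 + 6*j*s + 24*s^4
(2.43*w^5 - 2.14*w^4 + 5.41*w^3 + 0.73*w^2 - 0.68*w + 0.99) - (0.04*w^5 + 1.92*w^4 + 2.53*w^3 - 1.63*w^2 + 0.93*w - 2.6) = 2.39*w^5 - 4.06*w^4 + 2.88*w^3 + 2.36*w^2 - 1.61*w + 3.59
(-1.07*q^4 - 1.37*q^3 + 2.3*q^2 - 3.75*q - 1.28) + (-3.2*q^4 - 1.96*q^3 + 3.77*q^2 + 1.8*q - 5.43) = -4.27*q^4 - 3.33*q^3 + 6.07*q^2 - 1.95*q - 6.71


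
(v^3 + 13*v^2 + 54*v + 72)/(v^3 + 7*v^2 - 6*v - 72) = (v + 3)/(v - 3)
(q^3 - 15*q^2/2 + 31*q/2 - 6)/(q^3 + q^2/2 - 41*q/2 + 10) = (q - 3)/(q + 5)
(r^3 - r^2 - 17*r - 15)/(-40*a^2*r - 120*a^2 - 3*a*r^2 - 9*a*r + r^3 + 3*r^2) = (r^2 - 4*r - 5)/(-40*a^2 - 3*a*r + r^2)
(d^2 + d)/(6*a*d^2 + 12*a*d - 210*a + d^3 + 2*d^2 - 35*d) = d*(d + 1)/(6*a*d^2 + 12*a*d - 210*a + d^3 + 2*d^2 - 35*d)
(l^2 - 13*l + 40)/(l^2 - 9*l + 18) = (l^2 - 13*l + 40)/(l^2 - 9*l + 18)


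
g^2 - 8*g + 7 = (g - 7)*(g - 1)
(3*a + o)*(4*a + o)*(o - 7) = 12*a^2*o - 84*a^2 + 7*a*o^2 - 49*a*o + o^3 - 7*o^2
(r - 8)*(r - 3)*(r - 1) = r^3 - 12*r^2 + 35*r - 24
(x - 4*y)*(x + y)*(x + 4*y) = x^3 + x^2*y - 16*x*y^2 - 16*y^3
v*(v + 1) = v^2 + v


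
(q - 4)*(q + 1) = q^2 - 3*q - 4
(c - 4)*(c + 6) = c^2 + 2*c - 24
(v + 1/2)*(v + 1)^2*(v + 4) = v^4 + 13*v^3/2 + 12*v^2 + 17*v/2 + 2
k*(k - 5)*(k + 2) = k^3 - 3*k^2 - 10*k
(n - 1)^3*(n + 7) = n^4 + 4*n^3 - 18*n^2 + 20*n - 7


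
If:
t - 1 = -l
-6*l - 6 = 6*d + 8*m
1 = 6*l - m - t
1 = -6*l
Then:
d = 61/18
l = -1/6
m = -19/6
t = 7/6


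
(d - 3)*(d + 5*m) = d^2 + 5*d*m - 3*d - 15*m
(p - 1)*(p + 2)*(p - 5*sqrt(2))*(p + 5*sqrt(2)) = p^4 + p^3 - 52*p^2 - 50*p + 100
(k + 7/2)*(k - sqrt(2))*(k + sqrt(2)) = k^3 + 7*k^2/2 - 2*k - 7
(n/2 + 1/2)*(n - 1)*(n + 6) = n^3/2 + 3*n^2 - n/2 - 3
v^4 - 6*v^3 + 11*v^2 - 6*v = v*(v - 3)*(v - 2)*(v - 1)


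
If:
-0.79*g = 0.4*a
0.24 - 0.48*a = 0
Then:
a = 0.50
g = -0.25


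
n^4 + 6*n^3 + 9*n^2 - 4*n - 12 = (n - 1)*(n + 2)^2*(n + 3)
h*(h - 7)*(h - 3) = h^3 - 10*h^2 + 21*h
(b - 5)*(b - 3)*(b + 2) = b^3 - 6*b^2 - b + 30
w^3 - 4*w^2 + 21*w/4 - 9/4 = (w - 3/2)^2*(w - 1)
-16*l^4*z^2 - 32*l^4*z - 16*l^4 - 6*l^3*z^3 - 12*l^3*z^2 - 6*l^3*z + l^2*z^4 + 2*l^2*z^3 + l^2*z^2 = (-8*l + z)*(2*l + z)*(l*z + l)^2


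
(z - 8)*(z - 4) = z^2 - 12*z + 32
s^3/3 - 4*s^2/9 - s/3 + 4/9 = (s/3 + 1/3)*(s - 4/3)*(s - 1)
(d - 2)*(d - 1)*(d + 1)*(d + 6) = d^4 + 4*d^3 - 13*d^2 - 4*d + 12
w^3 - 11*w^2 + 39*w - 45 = (w - 5)*(w - 3)^2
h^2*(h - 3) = h^3 - 3*h^2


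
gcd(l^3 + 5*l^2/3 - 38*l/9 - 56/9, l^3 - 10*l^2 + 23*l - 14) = l - 2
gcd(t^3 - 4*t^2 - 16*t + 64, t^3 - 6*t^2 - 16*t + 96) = t^2 - 16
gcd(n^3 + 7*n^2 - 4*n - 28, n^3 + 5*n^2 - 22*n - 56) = n^2 + 9*n + 14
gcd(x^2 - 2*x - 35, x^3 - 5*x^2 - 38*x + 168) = x - 7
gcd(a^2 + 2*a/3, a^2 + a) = a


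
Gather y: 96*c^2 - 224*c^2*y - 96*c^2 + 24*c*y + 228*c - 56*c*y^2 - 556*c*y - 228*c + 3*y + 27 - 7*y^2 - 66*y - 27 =y^2*(-56*c - 7) + y*(-224*c^2 - 532*c - 63)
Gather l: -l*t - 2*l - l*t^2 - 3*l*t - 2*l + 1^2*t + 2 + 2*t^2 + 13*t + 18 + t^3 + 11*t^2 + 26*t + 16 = l*(-t^2 - 4*t - 4) + t^3 + 13*t^2 + 40*t + 36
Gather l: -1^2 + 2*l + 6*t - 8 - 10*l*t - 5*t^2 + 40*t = l*(2 - 10*t) - 5*t^2 + 46*t - 9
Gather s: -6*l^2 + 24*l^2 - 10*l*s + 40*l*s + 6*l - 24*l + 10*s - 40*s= 18*l^2 - 18*l + s*(30*l - 30)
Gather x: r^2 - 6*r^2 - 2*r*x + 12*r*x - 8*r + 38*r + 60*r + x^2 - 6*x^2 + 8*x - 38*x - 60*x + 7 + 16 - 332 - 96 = -5*r^2 + 90*r - 5*x^2 + x*(10*r - 90) - 405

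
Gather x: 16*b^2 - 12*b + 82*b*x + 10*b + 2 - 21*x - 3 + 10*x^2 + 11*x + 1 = 16*b^2 - 2*b + 10*x^2 + x*(82*b - 10)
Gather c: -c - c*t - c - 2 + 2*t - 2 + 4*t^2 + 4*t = c*(-t - 2) + 4*t^2 + 6*t - 4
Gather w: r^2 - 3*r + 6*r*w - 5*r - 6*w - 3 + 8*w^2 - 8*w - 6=r^2 - 8*r + 8*w^2 + w*(6*r - 14) - 9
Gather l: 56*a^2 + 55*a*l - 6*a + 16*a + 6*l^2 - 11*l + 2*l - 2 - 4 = 56*a^2 + 10*a + 6*l^2 + l*(55*a - 9) - 6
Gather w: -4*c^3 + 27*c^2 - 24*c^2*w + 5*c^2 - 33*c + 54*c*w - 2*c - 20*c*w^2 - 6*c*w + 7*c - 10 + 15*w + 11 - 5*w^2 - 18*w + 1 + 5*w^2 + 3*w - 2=-4*c^3 + 32*c^2 - 20*c*w^2 - 28*c + w*(-24*c^2 + 48*c)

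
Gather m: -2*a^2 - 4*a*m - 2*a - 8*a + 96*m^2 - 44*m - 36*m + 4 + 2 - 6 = -2*a^2 - 10*a + 96*m^2 + m*(-4*a - 80)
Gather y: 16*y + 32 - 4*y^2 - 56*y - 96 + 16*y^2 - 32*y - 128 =12*y^2 - 72*y - 192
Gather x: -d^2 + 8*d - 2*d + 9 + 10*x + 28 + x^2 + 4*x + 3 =-d^2 + 6*d + x^2 + 14*x + 40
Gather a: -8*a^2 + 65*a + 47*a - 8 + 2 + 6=-8*a^2 + 112*a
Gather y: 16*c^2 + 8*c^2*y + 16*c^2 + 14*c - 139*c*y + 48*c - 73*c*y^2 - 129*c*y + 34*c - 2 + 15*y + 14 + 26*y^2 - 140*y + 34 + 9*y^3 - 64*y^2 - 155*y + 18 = 32*c^2 + 96*c + 9*y^3 + y^2*(-73*c - 38) + y*(8*c^2 - 268*c - 280) + 64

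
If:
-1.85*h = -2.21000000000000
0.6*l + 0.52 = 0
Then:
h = 1.19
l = -0.87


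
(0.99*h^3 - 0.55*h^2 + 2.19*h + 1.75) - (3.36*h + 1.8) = 0.99*h^3 - 0.55*h^2 - 1.17*h - 0.05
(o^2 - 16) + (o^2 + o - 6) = 2*o^2 + o - 22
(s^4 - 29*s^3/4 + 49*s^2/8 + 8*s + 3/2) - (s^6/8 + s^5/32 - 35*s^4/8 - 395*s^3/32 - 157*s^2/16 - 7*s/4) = -s^6/8 - s^5/32 + 43*s^4/8 + 163*s^3/32 + 255*s^2/16 + 39*s/4 + 3/2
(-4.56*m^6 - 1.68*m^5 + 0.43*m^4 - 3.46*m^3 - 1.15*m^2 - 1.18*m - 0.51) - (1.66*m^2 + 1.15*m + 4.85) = -4.56*m^6 - 1.68*m^5 + 0.43*m^4 - 3.46*m^3 - 2.81*m^2 - 2.33*m - 5.36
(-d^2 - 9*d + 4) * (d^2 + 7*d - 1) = -d^4 - 16*d^3 - 58*d^2 + 37*d - 4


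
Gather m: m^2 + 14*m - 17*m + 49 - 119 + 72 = m^2 - 3*m + 2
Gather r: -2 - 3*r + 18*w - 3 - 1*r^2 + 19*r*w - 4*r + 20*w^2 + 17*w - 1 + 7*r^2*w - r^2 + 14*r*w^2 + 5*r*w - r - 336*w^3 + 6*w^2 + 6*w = r^2*(7*w - 2) + r*(14*w^2 + 24*w - 8) - 336*w^3 + 26*w^2 + 41*w - 6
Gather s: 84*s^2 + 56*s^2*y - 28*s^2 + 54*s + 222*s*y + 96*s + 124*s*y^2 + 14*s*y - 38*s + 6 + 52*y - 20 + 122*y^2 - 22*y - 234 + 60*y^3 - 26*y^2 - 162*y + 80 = s^2*(56*y + 56) + s*(124*y^2 + 236*y + 112) + 60*y^3 + 96*y^2 - 132*y - 168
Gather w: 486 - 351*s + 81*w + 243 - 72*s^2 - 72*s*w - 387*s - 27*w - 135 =-72*s^2 - 738*s + w*(54 - 72*s) + 594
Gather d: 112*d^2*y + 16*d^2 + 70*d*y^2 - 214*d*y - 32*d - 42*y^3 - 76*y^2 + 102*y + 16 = d^2*(112*y + 16) + d*(70*y^2 - 214*y - 32) - 42*y^3 - 76*y^2 + 102*y + 16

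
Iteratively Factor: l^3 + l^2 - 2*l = (l)*(l^2 + l - 2) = l*(l + 2)*(l - 1)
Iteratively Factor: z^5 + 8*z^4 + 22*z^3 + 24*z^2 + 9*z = (z)*(z^4 + 8*z^3 + 22*z^2 + 24*z + 9) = z*(z + 1)*(z^3 + 7*z^2 + 15*z + 9) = z*(z + 1)^2*(z^2 + 6*z + 9) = z*(z + 1)^2*(z + 3)*(z + 3)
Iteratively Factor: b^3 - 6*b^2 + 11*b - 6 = (b - 3)*(b^2 - 3*b + 2) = (b - 3)*(b - 1)*(b - 2)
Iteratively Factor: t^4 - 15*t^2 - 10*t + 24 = (t + 3)*(t^3 - 3*t^2 - 6*t + 8) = (t + 2)*(t + 3)*(t^2 - 5*t + 4) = (t - 1)*(t + 2)*(t + 3)*(t - 4)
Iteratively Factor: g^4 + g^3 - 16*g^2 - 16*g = (g + 1)*(g^3 - 16*g) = (g + 1)*(g + 4)*(g^2 - 4*g) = (g - 4)*(g + 1)*(g + 4)*(g)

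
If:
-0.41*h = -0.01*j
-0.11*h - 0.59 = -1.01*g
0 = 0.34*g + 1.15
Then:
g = -3.38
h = -36.42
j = -1493.21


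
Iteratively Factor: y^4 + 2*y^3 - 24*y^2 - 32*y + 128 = (y - 4)*(y^3 + 6*y^2 - 32) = (y - 4)*(y - 2)*(y^2 + 8*y + 16) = (y - 4)*(y - 2)*(y + 4)*(y + 4)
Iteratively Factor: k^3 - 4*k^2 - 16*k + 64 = (k + 4)*(k^2 - 8*k + 16) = (k - 4)*(k + 4)*(k - 4)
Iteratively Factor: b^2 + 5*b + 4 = (b + 4)*(b + 1)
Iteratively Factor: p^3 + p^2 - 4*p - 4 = (p + 1)*(p^2 - 4) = (p + 1)*(p + 2)*(p - 2)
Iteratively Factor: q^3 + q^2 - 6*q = (q)*(q^2 + q - 6) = q*(q - 2)*(q + 3)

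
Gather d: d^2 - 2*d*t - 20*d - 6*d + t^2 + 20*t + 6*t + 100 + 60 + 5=d^2 + d*(-2*t - 26) + t^2 + 26*t + 165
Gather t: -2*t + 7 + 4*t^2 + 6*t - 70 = 4*t^2 + 4*t - 63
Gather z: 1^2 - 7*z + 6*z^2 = 6*z^2 - 7*z + 1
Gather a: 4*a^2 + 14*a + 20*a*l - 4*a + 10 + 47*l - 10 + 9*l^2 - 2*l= 4*a^2 + a*(20*l + 10) + 9*l^2 + 45*l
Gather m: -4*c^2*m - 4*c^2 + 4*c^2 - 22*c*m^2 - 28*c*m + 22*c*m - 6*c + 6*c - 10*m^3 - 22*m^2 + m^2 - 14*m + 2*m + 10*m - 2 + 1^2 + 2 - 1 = -10*m^3 + m^2*(-22*c - 21) + m*(-4*c^2 - 6*c - 2)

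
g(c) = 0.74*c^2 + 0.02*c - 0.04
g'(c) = 1.48*c + 0.02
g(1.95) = 2.81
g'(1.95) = 2.91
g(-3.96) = 11.49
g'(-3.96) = -5.84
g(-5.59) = 22.97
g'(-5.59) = -8.25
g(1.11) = 0.89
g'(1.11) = 1.66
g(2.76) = 5.65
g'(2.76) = 4.10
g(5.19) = 20.00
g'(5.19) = 7.70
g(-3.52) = 9.06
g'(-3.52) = -5.19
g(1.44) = 1.52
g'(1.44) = 2.15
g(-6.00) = 26.48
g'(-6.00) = -8.86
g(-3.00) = 6.56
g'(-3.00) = -4.42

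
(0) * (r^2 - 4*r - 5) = 0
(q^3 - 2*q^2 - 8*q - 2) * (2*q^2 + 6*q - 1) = 2*q^5 + 2*q^4 - 29*q^3 - 50*q^2 - 4*q + 2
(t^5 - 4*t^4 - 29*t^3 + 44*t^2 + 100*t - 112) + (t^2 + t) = t^5 - 4*t^4 - 29*t^3 + 45*t^2 + 101*t - 112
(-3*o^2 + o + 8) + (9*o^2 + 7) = 6*o^2 + o + 15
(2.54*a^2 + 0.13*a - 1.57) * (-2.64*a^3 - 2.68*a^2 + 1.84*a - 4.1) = -6.7056*a^5 - 7.1504*a^4 + 8.47*a^3 - 5.9672*a^2 - 3.4218*a + 6.437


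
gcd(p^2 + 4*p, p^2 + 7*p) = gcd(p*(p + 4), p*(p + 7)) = p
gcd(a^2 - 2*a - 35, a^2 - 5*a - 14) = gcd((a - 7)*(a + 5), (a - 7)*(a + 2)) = a - 7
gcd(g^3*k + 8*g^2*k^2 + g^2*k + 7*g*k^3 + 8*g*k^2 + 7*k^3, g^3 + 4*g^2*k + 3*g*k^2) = g + k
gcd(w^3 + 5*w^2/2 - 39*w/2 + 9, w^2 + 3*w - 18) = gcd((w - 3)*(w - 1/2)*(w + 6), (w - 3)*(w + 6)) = w^2 + 3*w - 18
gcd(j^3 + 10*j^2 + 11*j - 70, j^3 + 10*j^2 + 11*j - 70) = j^3 + 10*j^2 + 11*j - 70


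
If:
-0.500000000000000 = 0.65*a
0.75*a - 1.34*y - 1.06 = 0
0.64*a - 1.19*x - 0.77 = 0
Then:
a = -0.77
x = -1.06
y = -1.22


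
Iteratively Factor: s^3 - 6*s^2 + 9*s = (s - 3)*(s^2 - 3*s) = (s - 3)^2*(s)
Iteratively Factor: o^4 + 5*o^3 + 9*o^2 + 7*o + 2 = (o + 1)*(o^3 + 4*o^2 + 5*o + 2) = (o + 1)^2*(o^2 + 3*o + 2) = (o + 1)^2*(o + 2)*(o + 1)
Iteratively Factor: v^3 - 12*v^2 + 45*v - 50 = (v - 5)*(v^2 - 7*v + 10) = (v - 5)^2*(v - 2)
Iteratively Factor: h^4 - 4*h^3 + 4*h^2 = (h - 2)*(h^3 - 2*h^2) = h*(h - 2)*(h^2 - 2*h) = h*(h - 2)^2*(h)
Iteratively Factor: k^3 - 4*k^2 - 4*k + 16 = (k + 2)*(k^2 - 6*k + 8) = (k - 2)*(k + 2)*(k - 4)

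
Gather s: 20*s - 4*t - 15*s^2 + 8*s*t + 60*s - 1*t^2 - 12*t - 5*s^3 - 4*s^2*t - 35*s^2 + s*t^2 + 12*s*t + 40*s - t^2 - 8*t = -5*s^3 + s^2*(-4*t - 50) + s*(t^2 + 20*t + 120) - 2*t^2 - 24*t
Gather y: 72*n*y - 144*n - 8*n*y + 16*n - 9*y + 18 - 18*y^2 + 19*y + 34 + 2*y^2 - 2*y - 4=-128*n - 16*y^2 + y*(64*n + 8) + 48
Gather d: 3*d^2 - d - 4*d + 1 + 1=3*d^2 - 5*d + 2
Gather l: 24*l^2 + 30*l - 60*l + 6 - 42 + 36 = 24*l^2 - 30*l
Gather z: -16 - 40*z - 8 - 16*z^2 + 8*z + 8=-16*z^2 - 32*z - 16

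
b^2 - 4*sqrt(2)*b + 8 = (b - 2*sqrt(2))^2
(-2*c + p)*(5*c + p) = -10*c^2 + 3*c*p + p^2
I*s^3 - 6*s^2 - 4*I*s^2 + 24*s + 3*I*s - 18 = (s - 3)*(s + 6*I)*(I*s - I)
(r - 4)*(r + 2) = r^2 - 2*r - 8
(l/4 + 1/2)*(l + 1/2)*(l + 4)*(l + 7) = l^4/4 + 27*l^3/8 + 113*l^2/8 + 81*l/4 + 7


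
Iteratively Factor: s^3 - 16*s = (s)*(s^2 - 16) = s*(s - 4)*(s + 4)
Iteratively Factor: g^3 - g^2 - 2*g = (g - 2)*(g^2 + g) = (g - 2)*(g + 1)*(g)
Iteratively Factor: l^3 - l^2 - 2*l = (l)*(l^2 - l - 2) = l*(l - 2)*(l + 1)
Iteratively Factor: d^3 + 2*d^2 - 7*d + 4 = (d - 1)*(d^2 + 3*d - 4) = (d - 1)*(d + 4)*(d - 1)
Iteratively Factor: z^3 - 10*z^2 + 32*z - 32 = (z - 2)*(z^2 - 8*z + 16) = (z - 4)*(z - 2)*(z - 4)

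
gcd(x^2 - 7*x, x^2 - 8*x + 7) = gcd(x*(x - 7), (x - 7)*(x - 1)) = x - 7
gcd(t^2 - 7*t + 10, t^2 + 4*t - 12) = t - 2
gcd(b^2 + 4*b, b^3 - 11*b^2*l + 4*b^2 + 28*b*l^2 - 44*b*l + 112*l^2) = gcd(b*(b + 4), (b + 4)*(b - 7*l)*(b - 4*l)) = b + 4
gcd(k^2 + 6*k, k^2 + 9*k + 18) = k + 6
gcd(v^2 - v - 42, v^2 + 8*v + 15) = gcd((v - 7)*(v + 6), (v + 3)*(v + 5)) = 1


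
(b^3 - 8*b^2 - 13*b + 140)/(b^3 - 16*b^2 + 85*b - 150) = (b^2 - 3*b - 28)/(b^2 - 11*b + 30)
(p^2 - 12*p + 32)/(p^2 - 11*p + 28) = (p - 8)/(p - 7)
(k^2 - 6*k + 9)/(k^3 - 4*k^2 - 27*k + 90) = (k - 3)/(k^2 - k - 30)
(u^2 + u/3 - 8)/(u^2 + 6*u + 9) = (u - 8/3)/(u + 3)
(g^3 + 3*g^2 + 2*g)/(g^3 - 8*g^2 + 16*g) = (g^2 + 3*g + 2)/(g^2 - 8*g + 16)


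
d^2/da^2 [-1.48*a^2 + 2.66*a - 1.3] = -2.96000000000000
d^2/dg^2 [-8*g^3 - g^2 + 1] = -48*g - 2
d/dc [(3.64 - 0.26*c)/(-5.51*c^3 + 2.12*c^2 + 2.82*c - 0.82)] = (-2.8652*c^3 + 60.7204*c^2 - 15.4336*c - 10.0516)/(30.3601*c^6 - 23.3624*c^5 - 26.582*c^4 + 20.9932*c^3 + 4.4756*c^2 - 4.6248*c + 0.6724)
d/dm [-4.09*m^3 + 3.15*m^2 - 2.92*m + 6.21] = -12.27*m^2 + 6.3*m - 2.92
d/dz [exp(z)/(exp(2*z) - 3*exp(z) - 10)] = (-exp(2*z) - 10)*exp(z)/(exp(4*z) - 6*exp(3*z) - 11*exp(2*z) + 60*exp(z) + 100)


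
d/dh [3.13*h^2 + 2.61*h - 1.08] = 6.26*h + 2.61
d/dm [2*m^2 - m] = 4*m - 1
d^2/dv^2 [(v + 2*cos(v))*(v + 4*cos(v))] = -6*v*cos(v) + 32*sin(v)^2 - 12*sin(v) - 14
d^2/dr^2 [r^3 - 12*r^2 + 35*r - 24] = 6*r - 24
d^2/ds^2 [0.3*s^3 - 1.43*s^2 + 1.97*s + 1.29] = 1.8*s - 2.86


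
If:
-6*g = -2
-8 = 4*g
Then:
No Solution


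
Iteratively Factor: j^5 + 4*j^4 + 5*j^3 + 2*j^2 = (j + 2)*(j^4 + 2*j^3 + j^2) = (j + 1)*(j + 2)*(j^3 + j^2) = j*(j + 1)*(j + 2)*(j^2 + j) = j^2*(j + 1)*(j + 2)*(j + 1)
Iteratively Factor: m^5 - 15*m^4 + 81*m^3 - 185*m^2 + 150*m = (m - 5)*(m^4 - 10*m^3 + 31*m^2 - 30*m) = (m - 5)*(m - 3)*(m^3 - 7*m^2 + 10*m) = (m - 5)^2*(m - 3)*(m^2 - 2*m) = m*(m - 5)^2*(m - 3)*(m - 2)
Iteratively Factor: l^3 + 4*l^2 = (l + 4)*(l^2) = l*(l + 4)*(l)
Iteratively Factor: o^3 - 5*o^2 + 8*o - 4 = (o - 2)*(o^2 - 3*o + 2) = (o - 2)*(o - 1)*(o - 2)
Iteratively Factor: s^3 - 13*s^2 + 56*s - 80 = (s - 5)*(s^2 - 8*s + 16) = (s - 5)*(s - 4)*(s - 4)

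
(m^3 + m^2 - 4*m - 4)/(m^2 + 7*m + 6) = (m^2 - 4)/(m + 6)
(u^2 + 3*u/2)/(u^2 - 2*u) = (u + 3/2)/(u - 2)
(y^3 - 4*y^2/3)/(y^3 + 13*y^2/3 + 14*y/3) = y*(3*y - 4)/(3*y^2 + 13*y + 14)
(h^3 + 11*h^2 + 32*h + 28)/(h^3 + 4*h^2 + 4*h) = (h + 7)/h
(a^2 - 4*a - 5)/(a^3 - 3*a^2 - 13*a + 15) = (a + 1)/(a^2 + 2*a - 3)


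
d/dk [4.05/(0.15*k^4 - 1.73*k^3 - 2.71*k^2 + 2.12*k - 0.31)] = (-2.43*k^3 + 21.0195*k^2 + 21.951*k - 8.586)/(-0.15*k^4 + 1.73*k^3 + 2.71*k^2 - 2.12*k + 0.31)^2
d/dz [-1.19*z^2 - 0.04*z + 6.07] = -2.38*z - 0.04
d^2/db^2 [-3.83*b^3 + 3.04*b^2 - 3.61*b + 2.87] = 6.08 - 22.98*b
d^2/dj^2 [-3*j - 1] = 0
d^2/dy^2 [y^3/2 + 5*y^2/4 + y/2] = 3*y + 5/2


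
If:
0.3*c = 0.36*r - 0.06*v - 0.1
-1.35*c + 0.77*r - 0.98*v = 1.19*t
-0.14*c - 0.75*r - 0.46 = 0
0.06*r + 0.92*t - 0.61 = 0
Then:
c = -0.88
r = -0.45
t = 0.69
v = 0.01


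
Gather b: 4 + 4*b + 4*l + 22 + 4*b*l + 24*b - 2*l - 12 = b*(4*l + 28) + 2*l + 14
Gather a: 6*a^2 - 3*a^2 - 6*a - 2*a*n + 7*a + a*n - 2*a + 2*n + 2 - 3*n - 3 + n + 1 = 3*a^2 + a*(-n - 1)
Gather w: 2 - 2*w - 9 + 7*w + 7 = 5*w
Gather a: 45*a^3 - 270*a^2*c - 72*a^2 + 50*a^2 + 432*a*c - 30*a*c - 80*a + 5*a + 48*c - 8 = 45*a^3 + a^2*(-270*c - 22) + a*(402*c - 75) + 48*c - 8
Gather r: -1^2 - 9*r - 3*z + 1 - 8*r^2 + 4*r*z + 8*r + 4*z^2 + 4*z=-8*r^2 + r*(4*z - 1) + 4*z^2 + z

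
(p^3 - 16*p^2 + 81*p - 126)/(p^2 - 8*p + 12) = (p^2 - 10*p + 21)/(p - 2)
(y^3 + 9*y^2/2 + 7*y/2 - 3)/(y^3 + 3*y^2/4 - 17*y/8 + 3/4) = 4*(y + 3)/(4*y - 3)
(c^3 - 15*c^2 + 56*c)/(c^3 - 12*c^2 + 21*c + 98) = c*(c - 8)/(c^2 - 5*c - 14)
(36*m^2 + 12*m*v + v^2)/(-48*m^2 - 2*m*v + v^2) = (6*m + v)/(-8*m + v)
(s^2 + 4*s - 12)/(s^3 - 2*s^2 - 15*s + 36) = (s^2 + 4*s - 12)/(s^3 - 2*s^2 - 15*s + 36)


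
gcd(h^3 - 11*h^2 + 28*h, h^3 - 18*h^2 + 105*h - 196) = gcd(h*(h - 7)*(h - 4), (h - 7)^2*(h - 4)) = h^2 - 11*h + 28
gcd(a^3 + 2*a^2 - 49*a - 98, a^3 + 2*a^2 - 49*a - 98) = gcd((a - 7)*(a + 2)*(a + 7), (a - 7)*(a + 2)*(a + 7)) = a^3 + 2*a^2 - 49*a - 98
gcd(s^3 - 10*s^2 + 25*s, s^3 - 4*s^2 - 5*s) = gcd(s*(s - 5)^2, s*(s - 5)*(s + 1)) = s^2 - 5*s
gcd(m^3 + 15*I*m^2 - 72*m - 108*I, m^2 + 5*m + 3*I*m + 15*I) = m + 3*I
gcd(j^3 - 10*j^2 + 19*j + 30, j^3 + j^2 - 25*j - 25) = j^2 - 4*j - 5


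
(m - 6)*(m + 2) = m^2 - 4*m - 12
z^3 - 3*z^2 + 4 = (z - 2)^2*(z + 1)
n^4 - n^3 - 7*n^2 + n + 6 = (n - 3)*(n - 1)*(n + 1)*(n + 2)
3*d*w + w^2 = w*(3*d + w)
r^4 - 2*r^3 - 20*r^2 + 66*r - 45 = (r - 3)^2*(r - 1)*(r + 5)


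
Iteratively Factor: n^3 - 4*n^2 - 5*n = (n)*(n^2 - 4*n - 5) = n*(n + 1)*(n - 5)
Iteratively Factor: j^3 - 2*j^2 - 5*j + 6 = (j + 2)*(j^2 - 4*j + 3) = (j - 3)*(j + 2)*(j - 1)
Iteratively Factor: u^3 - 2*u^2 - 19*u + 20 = (u - 1)*(u^2 - u - 20) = (u - 1)*(u + 4)*(u - 5)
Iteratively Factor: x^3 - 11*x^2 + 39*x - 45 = (x - 3)*(x^2 - 8*x + 15) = (x - 3)^2*(x - 5)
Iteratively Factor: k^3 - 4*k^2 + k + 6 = (k + 1)*(k^2 - 5*k + 6) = (k - 2)*(k + 1)*(k - 3)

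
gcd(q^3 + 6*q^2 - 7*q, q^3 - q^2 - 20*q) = q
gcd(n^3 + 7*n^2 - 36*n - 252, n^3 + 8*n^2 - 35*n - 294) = n^2 + n - 42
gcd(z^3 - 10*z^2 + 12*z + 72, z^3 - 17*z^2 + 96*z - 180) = z^2 - 12*z + 36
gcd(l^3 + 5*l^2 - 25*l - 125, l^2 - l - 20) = l - 5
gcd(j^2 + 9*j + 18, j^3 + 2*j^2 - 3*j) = j + 3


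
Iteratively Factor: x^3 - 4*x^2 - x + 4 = (x + 1)*(x^2 - 5*x + 4) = (x - 1)*(x + 1)*(x - 4)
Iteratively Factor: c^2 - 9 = (c + 3)*(c - 3)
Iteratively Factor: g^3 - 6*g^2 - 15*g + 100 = (g - 5)*(g^2 - g - 20) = (g - 5)^2*(g + 4)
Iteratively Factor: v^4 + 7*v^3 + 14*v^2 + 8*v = (v + 2)*(v^3 + 5*v^2 + 4*v) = (v + 1)*(v + 2)*(v^2 + 4*v) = v*(v + 1)*(v + 2)*(v + 4)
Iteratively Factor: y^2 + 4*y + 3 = (y + 3)*(y + 1)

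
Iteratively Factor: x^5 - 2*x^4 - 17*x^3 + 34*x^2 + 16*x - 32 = (x - 1)*(x^4 - x^3 - 18*x^2 + 16*x + 32) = (x - 1)*(x + 1)*(x^3 - 2*x^2 - 16*x + 32) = (x - 4)*(x - 1)*(x + 1)*(x^2 + 2*x - 8) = (x - 4)*(x - 1)*(x + 1)*(x + 4)*(x - 2)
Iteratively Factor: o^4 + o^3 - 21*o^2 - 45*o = (o + 3)*(o^3 - 2*o^2 - 15*o) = o*(o + 3)*(o^2 - 2*o - 15) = o*(o - 5)*(o + 3)*(o + 3)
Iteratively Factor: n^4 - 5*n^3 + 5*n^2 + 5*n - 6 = (n - 1)*(n^3 - 4*n^2 + n + 6) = (n - 3)*(n - 1)*(n^2 - n - 2) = (n - 3)*(n - 1)*(n + 1)*(n - 2)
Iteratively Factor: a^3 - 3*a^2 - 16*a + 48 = (a + 4)*(a^2 - 7*a + 12) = (a - 3)*(a + 4)*(a - 4)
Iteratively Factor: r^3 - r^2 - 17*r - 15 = (r + 3)*(r^2 - 4*r - 5) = (r - 5)*(r + 3)*(r + 1)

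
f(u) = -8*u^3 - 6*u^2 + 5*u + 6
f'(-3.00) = -175.00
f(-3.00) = 153.00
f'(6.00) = -931.00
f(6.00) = -1908.00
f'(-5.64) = -690.75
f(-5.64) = 1222.19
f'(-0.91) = -3.95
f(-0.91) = 2.51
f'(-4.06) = -341.89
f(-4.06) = 422.19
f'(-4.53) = -433.14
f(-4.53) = 603.90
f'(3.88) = -402.87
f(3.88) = -532.21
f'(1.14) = -39.87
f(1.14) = -7.95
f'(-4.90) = -512.44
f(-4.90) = 778.63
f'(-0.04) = 5.44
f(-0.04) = 5.79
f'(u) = -24*u^2 - 12*u + 5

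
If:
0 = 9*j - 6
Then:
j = 2/3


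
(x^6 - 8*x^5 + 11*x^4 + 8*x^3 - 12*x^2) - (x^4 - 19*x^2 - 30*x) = x^6 - 8*x^5 + 10*x^4 + 8*x^3 + 7*x^2 + 30*x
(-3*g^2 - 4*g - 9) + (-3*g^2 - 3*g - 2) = -6*g^2 - 7*g - 11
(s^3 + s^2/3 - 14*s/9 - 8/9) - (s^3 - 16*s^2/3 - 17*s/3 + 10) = 17*s^2/3 + 37*s/9 - 98/9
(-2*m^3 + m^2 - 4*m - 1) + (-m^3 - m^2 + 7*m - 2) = -3*m^3 + 3*m - 3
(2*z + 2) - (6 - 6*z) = 8*z - 4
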